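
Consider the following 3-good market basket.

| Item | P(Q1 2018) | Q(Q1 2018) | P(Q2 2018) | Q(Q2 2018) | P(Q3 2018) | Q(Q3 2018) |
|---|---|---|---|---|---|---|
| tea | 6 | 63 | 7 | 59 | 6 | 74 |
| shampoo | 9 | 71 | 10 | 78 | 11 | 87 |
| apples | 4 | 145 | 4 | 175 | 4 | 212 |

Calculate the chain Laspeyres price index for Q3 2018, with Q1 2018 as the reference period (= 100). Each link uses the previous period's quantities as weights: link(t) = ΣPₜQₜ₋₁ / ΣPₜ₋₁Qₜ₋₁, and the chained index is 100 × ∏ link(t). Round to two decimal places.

Link Q1 2018→Q2 2018:
ΣP(Q2 2018)Q(Q1 2018) = 7×63 + 10×71 + 4×145 = 441 + 710 + 580 = 1731
ΣP(Q1 2018)Q(Q1 2018) = 6×63 + 9×71 + 4×145 = 378 + 639 + 580 = 1597
link = 1731/1597 = 1.083907
Link Q2 2018→Q3 2018:
ΣP(Q3 2018)Q(Q2 2018) = 6×59 + 11×78 + 4×175 = 354 + 858 + 700 = 1912
ΣP(Q2 2018)Q(Q2 2018) = 7×59 + 10×78 + 4×175 = 413 + 780 + 700 = 1893
link = 1912/1893 = 1.010037
Chained index = 100 × 1.083907 × 1.010037 = 109.4786

109.48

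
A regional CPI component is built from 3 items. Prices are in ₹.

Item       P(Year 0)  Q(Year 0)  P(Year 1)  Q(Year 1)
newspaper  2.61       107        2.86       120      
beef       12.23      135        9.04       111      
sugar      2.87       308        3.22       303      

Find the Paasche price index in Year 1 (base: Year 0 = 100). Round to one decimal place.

Paasche price index uses current-period quantities as weights.
ΣP(Year 1)·Q(Year 1) = 2.86×120 + 9.04×111 + 3.22×303 = 343.2 + 1003.44 + 975.66 = 2322.3
ΣP(Year 0)·Q(Year 1) = 2.61×120 + 12.23×111 + 2.87×303 = 313.2 + 1357.53 + 869.61 = 2540.34
Index = 2322.3 / 2540.34 × 100 = 91.4169

91.4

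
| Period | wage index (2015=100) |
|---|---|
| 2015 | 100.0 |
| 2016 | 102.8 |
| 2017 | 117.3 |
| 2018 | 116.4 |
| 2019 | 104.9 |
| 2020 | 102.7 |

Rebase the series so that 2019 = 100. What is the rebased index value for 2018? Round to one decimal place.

Rebased(2018) = 116.4 / 104.9 × 100 = 110.9628

111.0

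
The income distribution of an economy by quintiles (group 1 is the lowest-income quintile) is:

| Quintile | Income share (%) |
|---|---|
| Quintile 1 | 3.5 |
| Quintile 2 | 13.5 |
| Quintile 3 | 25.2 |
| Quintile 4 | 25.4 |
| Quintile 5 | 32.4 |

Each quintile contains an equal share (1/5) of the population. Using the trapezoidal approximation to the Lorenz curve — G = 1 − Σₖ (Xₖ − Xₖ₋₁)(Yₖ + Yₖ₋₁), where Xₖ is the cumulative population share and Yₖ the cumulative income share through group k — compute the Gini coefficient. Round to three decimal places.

Cumulative income shares Yₖ: 0.0350, 0.1700, 0.4220, 0.6760, 1.0000
Σ (Xₖ−Xₖ₋₁)(Yₖ+Yₖ₋₁) = (1/5)(0.0350+0.0000) + (1/5)(0.1700+0.0350) + (1/5)(0.4220+0.1700) + (1/5)(0.6760+0.4220) + (1/5)(1.0000+0.6760)
  = 0.0070 + 0.0410 + 0.1184 + 0.2196 + 0.3352 = 0.7212
G = 1 − 0.7212 = 0.2788

0.279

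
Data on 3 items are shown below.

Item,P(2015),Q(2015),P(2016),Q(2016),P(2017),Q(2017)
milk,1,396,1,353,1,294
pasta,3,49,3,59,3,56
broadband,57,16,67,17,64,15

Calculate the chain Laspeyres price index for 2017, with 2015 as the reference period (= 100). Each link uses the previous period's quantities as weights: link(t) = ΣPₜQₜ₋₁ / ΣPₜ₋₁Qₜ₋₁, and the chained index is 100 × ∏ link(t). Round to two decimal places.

107.60

Link 2015→2016:
ΣP(2016)Q(2015) = 1×396 + 3×49 + 67×16 = 396 + 147 + 1072 = 1615
ΣP(2015)Q(2015) = 1×396 + 3×49 + 57×16 = 396 + 147 + 912 = 1455
link = 1615/1455 = 1.109966
Link 2016→2017:
ΣP(2017)Q(2016) = 1×353 + 3×59 + 64×17 = 353 + 177 + 1088 = 1618
ΣP(2016)Q(2016) = 1×353 + 3×59 + 67×17 = 353 + 177 + 1139 = 1669
link = 1618/1669 = 0.969443
Chained index = 100 × 1.109966 × 0.969443 = 107.6048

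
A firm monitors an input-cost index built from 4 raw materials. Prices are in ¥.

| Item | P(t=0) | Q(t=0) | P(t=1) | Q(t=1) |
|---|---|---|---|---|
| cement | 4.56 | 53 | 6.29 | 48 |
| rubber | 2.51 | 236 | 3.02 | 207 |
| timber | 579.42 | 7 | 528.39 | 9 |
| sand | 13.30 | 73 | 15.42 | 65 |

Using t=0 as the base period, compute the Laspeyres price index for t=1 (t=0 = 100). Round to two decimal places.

100.16

Laspeyres price index uses base-period quantities as weights.
ΣP(t=1)·Q(t=0) = 6.29×53 + 3.02×236 + 528.39×7 + 15.42×73 = 333.37 + 712.72 + 3698.73 + 1125.66 = 5870.48
ΣP(t=0)·Q(t=0) = 4.56×53 + 2.51×236 + 579.42×7 + 13.30×73 = 241.68 + 592.36 + 4055.94 + 970.9 = 5860.88
Index = 5870.48 / 5860.88 × 100 = 100.1638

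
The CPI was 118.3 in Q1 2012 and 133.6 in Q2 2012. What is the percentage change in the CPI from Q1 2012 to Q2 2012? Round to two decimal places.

Change = (133.6 − 118.3) / 118.3 × 100
       = 15.3 / 118.3 × 100 = 12.9332%

12.93%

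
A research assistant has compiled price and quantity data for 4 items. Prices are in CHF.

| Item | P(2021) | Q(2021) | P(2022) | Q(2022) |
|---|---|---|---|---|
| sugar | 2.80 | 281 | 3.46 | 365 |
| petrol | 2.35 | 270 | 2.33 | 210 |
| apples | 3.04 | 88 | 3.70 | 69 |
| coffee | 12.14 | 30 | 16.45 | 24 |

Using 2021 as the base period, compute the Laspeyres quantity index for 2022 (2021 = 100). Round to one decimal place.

Laspeyres quantity index uses base-period prices as weights.
ΣP(2021)·Q(2022) = 2.80×365 + 2.35×210 + 3.04×69 + 12.14×24 = 1022 + 493.5 + 209.76 + 291.36 = 2016.62
ΣP(2021)·Q(2021) = 2.80×281 + 2.35×270 + 3.04×88 + 12.14×30 = 786.8 + 634.5 + 267.52 + 364.2 = 2053.02
Index = 2016.62 / 2053.02 × 100 = 98.2270

98.2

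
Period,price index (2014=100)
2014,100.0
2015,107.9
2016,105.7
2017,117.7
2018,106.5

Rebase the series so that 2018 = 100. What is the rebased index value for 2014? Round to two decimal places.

93.90

Rebased(2014) = 100.0 / 106.5 × 100 = 93.8967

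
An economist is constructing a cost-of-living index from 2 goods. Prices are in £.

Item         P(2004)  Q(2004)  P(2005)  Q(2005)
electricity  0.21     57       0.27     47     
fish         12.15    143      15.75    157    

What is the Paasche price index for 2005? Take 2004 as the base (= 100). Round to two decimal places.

129.62

Paasche price index uses current-period quantities as weights.
ΣP(2005)·Q(2005) = 0.27×47 + 15.75×157 = 12.69 + 2472.75 = 2485.44
ΣP(2004)·Q(2005) = 0.21×47 + 12.15×157 = 9.87 + 1907.55 = 1917.42
Index = 2485.44 / 1917.42 × 100 = 129.6242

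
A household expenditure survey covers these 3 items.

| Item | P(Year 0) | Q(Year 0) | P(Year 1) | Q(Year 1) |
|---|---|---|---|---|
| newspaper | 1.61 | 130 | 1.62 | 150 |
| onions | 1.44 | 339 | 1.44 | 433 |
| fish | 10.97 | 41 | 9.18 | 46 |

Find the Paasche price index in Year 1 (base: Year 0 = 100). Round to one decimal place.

Paasche price index uses current-period quantities as weights.
ΣP(Year 1)·Q(Year 1) = 1.62×150 + 1.44×433 + 9.18×46 = 243 + 623.52 + 422.28 = 1288.8
ΣP(Year 0)·Q(Year 1) = 1.61×150 + 1.44×433 + 10.97×46 = 241.5 + 623.52 + 504.62 = 1369.64
Index = 1288.8 / 1369.64 × 100 = 94.0977

94.1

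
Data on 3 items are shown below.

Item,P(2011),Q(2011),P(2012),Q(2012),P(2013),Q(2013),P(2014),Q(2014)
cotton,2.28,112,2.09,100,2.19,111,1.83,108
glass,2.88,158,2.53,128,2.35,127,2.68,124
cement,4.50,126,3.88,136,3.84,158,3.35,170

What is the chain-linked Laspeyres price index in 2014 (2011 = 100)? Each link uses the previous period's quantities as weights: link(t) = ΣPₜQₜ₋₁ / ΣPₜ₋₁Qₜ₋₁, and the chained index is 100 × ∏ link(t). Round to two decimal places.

Link 2011→2012:
ΣP(2012)Q(2011) = 2.09×112 + 2.53×158 + 3.88×126 = 234.08 + 399.74 + 488.88 = 1122.7
ΣP(2011)Q(2011) = 2.28×112 + 2.88×158 + 4.50×126 = 255.36 + 455.04 + 567 = 1277.4
link = 1122.7/1277.4 = 0.878895
Link 2012→2013:
ΣP(2013)Q(2012) = 2.19×100 + 2.35×128 + 3.84×136 = 219 + 300.8 + 522.24 = 1042.04
ΣP(2012)Q(2012) = 2.09×100 + 2.53×128 + 3.88×136 = 209 + 323.84 + 527.68 = 1060.52
link = 1042.04/1060.52 = 0.982575
Link 2013→2014:
ΣP(2014)Q(2013) = 1.83×111 + 2.68×127 + 3.35×158 = 203.13 + 340.36 + 529.3 = 1072.79
ΣP(2013)Q(2013) = 2.19×111 + 2.35×127 + 3.84×158 = 243.09 + 298.45 + 606.72 = 1148.26
link = 1072.79/1148.26 = 0.934274
Chained index = 100 × 0.878895 × 0.982575 × 0.934274 = 80.6820

80.68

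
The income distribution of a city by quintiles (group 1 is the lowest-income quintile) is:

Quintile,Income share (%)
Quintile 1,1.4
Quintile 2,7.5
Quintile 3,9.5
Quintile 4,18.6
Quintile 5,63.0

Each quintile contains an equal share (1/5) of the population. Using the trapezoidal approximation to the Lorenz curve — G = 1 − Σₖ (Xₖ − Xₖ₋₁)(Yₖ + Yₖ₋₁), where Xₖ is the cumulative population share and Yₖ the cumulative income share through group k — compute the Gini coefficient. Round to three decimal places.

Cumulative income shares Yₖ: 0.0140, 0.0890, 0.1840, 0.3700, 1.0000
Σ (Xₖ−Xₖ₋₁)(Yₖ+Yₖ₋₁) = (1/5)(0.0140+0.0000) + (1/5)(0.0890+0.0140) + (1/5)(0.1840+0.0890) + (1/5)(0.3700+0.1840) + (1/5)(1.0000+0.3700)
  = 0.0028 + 0.0206 + 0.0546 + 0.1108 + 0.2740 = 0.4628
G = 1 − 0.4628 = 0.5372

0.537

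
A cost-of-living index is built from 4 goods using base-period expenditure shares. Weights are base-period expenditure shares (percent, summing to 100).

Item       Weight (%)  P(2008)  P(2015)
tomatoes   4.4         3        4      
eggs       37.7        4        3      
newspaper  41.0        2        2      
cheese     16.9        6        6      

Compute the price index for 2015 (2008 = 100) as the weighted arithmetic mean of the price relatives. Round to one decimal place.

92.0

tomatoes: 4.4 × (4/3) = 4.4 × 1.333333 = 5.8667
eggs: 37.7 × (3/4) = 37.7 × 0.750000 = 28.2750
newspaper: 41.0 × (2/2) = 41.0 × 1.000000 = 41.0000
cheese: 16.9 × (6/6) = 16.9 × 1.000000 = 16.9000
Index = Σ wᵢ·(p₁ᵢ/p₀ᵢ) = 5.8667 + 28.2750 + 41.0000 + 16.9000 = 92.0417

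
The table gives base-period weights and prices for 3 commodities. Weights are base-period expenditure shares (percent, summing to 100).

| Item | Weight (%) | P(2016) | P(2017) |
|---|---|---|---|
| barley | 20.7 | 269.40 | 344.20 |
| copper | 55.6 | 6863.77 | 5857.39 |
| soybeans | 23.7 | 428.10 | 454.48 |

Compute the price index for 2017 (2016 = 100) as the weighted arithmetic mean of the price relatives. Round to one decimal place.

barley: 20.7 × (344.20/269.40) = 20.7 × 1.277654 = 26.4474
copper: 55.6 × (5857.39/6863.77) = 55.6 × 0.853378 = 47.4478
soybeans: 23.7 × (454.48/428.10) = 23.7 × 1.061621 = 25.1604
Index = Σ wᵢ·(p₁ᵢ/p₀ᵢ) = 26.4474 + 47.4478 + 25.1604 = 99.0557

99.1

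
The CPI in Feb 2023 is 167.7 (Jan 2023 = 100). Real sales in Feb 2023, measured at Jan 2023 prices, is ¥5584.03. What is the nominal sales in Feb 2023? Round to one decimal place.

9364.4

Nominal = Real × (Index/100) = 5584.03 × (167.7/100)
        = 5584.03 × 1.677 = 9364.4183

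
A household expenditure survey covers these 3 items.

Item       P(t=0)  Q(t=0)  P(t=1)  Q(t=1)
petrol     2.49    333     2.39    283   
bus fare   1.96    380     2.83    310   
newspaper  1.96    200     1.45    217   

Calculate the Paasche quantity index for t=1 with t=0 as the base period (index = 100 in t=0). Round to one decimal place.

Paasche quantity index uses current-period prices as weights.
ΣP(t=1)·Q(t=1) = 2.39×283 + 2.83×310 + 1.45×217 = 676.37 + 877.3 + 314.65 = 1868.32
ΣP(t=1)·Q(t=0) = 2.39×333 + 2.83×380 + 1.45×200 = 795.87 + 1075.4 + 290 = 2161.27
Index = 1868.32 / 2161.27 × 100 = 86.4455

86.4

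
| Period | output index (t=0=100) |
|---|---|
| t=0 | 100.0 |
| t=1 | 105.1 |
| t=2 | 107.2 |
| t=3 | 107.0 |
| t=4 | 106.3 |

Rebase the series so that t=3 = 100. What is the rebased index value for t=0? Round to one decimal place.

Rebased(t=0) = 100.0 / 107.0 × 100 = 93.4579

93.5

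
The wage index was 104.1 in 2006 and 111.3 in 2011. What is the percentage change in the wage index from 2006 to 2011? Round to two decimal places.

6.92%

Change = (111.3 − 104.1) / 104.1 × 100
       = 7.2 / 104.1 × 100 = 6.9164%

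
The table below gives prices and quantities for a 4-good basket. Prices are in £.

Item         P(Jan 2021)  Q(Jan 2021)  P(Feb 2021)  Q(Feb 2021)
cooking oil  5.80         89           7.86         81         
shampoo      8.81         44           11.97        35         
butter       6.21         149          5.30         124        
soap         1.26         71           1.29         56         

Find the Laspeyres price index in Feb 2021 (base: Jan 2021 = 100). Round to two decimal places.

Laspeyres price index uses base-period quantities as weights.
ΣP(Feb 2021)·Q(Jan 2021) = 7.86×89 + 11.97×44 + 5.30×149 + 1.29×71 = 699.54 + 526.68 + 789.7 + 91.59 = 2107.51
ΣP(Jan 2021)·Q(Jan 2021) = 5.80×89 + 8.81×44 + 6.21×149 + 1.26×71 = 516.2 + 387.64 + 925.29 + 89.46 = 1918.59
Index = 2107.51 / 1918.59 × 100 = 109.8468

109.85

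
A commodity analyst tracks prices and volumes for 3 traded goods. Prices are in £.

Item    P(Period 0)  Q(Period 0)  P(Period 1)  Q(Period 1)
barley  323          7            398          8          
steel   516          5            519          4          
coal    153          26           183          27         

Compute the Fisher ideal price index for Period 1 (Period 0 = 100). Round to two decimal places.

115.58

Laspeyres component (base-period weights):
ΣP(Period 1)Q(Period 0) = 398×7 + 519×5 + 183×26 = 2786 + 2595 + 4758 = 10139
ΣP(Period 0)Q(Period 0) = 323×7 + 516×5 + 153×26 = 2261 + 2580 + 3978 = 8819
L = 10139 / 8819 × 100 = 114.9677
Paasche component (current-period weights):
ΣP(Period 1)Q(Period 1) = 398×8 + 519×4 + 183×27 = 3184 + 2076 + 4941 = 10201
ΣP(Period 0)Q(Period 1) = 323×8 + 516×4 + 153×27 = 2584 + 2064 + 4131 = 8779
P = 10201 / 8779 × 100 = 116.1977
Fisher = √(L × P) = √(114.9677 × 116.1977) = 115.5811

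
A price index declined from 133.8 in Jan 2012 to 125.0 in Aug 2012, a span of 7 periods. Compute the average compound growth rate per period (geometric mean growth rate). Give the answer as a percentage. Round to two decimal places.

-0.97%

Growth factor = (125.0/133.8)^(1/7) = (0.934230)^(1/7) = 0.990328
Growth rate = 0.990328 − 1 = -0.009672 = -0.9672%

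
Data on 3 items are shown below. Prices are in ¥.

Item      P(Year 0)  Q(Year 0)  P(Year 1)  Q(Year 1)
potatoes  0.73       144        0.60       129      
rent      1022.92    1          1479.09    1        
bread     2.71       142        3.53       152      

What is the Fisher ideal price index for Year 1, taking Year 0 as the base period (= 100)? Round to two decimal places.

Laspeyres component (base-period weights):
ΣP(Year 1)Q(Year 0) = 0.60×144 + 1479.09×1 + 3.53×142 = 86.4 + 1479.09 + 501.26 = 2066.75
ΣP(Year 0)Q(Year 0) = 0.73×144 + 1022.92×1 + 2.71×142 = 105.12 + 1022.92 + 384.82 = 1512.86
L = 2066.75 / 1512.86 × 100 = 136.6121
Paasche component (current-period weights):
ΣP(Year 1)Q(Year 1) = 0.60×129 + 1479.09×1 + 3.53×152 = 77.4 + 1479.09 + 536.56 = 2093.05
ΣP(Year 0)Q(Year 1) = 0.73×129 + 1022.92×1 + 2.71×152 = 94.17 + 1022.92 + 411.92 = 1529.01
P = 2093.05 / 1529.01 × 100 = 136.8892
Fisher = √(L × P) = √(136.6121 × 136.8892) = 136.7506

136.75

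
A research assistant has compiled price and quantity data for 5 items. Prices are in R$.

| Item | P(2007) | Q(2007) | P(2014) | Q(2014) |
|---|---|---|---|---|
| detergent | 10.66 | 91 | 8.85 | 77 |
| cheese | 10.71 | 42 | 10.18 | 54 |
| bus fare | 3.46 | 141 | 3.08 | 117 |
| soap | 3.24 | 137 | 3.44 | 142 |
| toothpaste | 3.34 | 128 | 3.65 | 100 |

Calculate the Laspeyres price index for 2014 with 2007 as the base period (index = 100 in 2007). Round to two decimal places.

93.76

Laspeyres price index uses base-period quantities as weights.
ΣP(2014)·Q(2007) = 8.85×91 + 10.18×42 + 3.08×141 + 3.44×137 + 3.65×128 = 805.35 + 427.56 + 434.28 + 471.28 + 467.2 = 2605.67
ΣP(2007)·Q(2007) = 10.66×91 + 10.71×42 + 3.46×141 + 3.24×137 + 3.34×128 = 970.06 + 449.82 + 487.86 + 443.88 + 427.52 = 2779.14
Index = 2605.67 / 2779.14 × 100 = 93.7581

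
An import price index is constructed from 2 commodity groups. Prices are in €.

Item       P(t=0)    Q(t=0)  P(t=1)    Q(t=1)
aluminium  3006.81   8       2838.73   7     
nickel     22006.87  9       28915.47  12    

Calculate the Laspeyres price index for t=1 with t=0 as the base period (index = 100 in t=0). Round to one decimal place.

127.4

Laspeyres price index uses base-period quantities as weights.
ΣP(t=1)·Q(t=0) = 2838.73×8 + 28915.47×9 = 22709.84 + 260239.23 = 282949.07
ΣP(t=0)·Q(t=0) = 3006.81×8 + 22006.87×9 = 24054.48 + 198061.83 = 222116.31
Index = 282949.07 / 222116.31 × 100 = 127.3878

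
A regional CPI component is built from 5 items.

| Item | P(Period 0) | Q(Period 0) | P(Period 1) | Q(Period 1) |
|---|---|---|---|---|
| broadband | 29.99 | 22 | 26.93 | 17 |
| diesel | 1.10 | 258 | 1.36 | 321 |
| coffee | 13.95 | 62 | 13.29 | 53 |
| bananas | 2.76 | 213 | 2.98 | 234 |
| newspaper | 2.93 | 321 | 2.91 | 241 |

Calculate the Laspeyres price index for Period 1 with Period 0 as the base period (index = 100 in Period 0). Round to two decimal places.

99.98

Laspeyres price index uses base-period quantities as weights.
ΣP(Period 1)·Q(Period 0) = 26.93×22 + 1.36×258 + 13.29×62 + 2.98×213 + 2.91×321 = 592.46 + 350.88 + 823.98 + 634.74 + 934.11 = 3336.17
ΣP(Period 0)·Q(Period 0) = 29.99×22 + 1.10×258 + 13.95×62 + 2.76×213 + 2.93×321 = 659.78 + 283.8 + 864.9 + 587.88 + 940.53 = 3336.89
Index = 3336.17 / 3336.89 × 100 = 99.9784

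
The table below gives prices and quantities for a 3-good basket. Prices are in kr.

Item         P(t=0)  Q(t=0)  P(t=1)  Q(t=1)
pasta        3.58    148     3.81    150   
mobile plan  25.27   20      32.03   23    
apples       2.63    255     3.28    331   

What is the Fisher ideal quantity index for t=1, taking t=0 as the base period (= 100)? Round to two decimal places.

Laspeyres component (base-period weights):
ΣP(t=0)Q(t=1) = 3.58×150 + 25.27×23 + 2.63×331 = 537 + 581.21 + 870.53 = 1988.74
ΣP(t=0)Q(t=0) = 3.58×148 + 25.27×20 + 2.63×255 = 529.84 + 505.4 + 670.65 = 1705.89
L = 1988.74 / 1705.89 × 100 = 116.5808
Paasche component (current-period weights):
ΣP(t=1)Q(t=1) = 3.81×150 + 32.03×23 + 3.28×331 = 571.5 + 736.69 + 1085.68 = 2393.87
ΣP(t=1)Q(t=0) = 3.81×148 + 32.03×20 + 3.28×255 = 563.88 + 640.6 + 836.4 = 2040.88
P = 2393.87 / 2040.88 × 100 = 117.2960
Fisher = √(L × P) = √(116.5808 × 117.2960) = 116.9378

116.94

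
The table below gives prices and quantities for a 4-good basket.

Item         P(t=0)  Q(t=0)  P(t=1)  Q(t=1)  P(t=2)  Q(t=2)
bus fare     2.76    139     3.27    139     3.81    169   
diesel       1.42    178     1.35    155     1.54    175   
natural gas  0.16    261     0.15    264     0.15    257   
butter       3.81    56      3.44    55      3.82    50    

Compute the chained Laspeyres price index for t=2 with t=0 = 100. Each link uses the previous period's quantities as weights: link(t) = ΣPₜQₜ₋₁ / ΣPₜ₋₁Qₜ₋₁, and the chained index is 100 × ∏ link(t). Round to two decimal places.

118.54

Link t=0→t=1:
ΣP(t=1)Q(t=0) = 3.27×139 + 1.35×178 + 0.15×261 + 3.44×56 = 454.53 + 240.3 + 39.15 + 192.64 = 926.62
ΣP(t=0)Q(t=0) = 2.76×139 + 1.42×178 + 0.16×261 + 3.81×56 = 383.64 + 252.76 + 41.76 + 213.36 = 891.52
link = 926.62/891.52 = 1.039371
Link t=1→t=2:
ΣP(t=2)Q(t=1) = 3.81×139 + 1.54×155 + 0.15×264 + 3.82×55 = 529.59 + 238.7 + 39.6 + 210.1 = 1017.99
ΣP(t=1)Q(t=1) = 3.27×139 + 1.35×155 + 0.15×264 + 3.44×55 = 454.53 + 209.25 + 39.6 + 189.2 = 892.58
link = 1017.99/892.58 = 1.140503
Chained index = 100 × 1.039371 × 1.140503 = 118.5406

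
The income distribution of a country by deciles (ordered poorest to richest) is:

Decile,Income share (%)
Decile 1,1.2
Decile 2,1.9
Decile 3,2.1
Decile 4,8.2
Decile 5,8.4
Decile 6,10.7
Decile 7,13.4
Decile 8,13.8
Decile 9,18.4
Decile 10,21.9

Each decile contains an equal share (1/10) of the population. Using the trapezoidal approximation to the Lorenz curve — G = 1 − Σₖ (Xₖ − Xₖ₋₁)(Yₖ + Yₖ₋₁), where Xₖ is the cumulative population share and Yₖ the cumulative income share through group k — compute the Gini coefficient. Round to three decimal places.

0.378

Cumulative income shares Yₖ: 0.0120, 0.0310, 0.0520, 0.1340, 0.2180, 0.3250, 0.4590, 0.5970, 0.7810, 1.0000
Σ (Xₖ−Xₖ₋₁)(Yₖ+Yₖ₋₁) = (1/10)(0.0120+0.0000) + (1/10)(0.0310+0.0120) + (1/10)(0.0520+0.0310) + (1/10)(0.1340+0.0520) + (1/10)(0.2180+0.1340) + (1/10)(0.3250+0.2180) + (1/10)(0.4590+0.3250) + (1/10)(0.5970+0.4590) + (1/10)(0.7810+0.5970) + (1/10)(1.0000+0.7810)
  = 0.0012 + 0.0043 + 0.0083 + 0.0186 + 0.0352 + 0.0543 + 0.0784 + 0.1056 + 0.1378 + 0.1781 = 0.6218
G = 1 − 0.6218 = 0.3782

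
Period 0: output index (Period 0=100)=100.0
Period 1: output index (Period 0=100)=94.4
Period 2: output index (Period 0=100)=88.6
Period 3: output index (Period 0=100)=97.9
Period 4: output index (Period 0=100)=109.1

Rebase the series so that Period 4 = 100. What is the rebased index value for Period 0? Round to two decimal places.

Rebased(Period 0) = 100.0 / 109.1 × 100 = 91.6590

91.66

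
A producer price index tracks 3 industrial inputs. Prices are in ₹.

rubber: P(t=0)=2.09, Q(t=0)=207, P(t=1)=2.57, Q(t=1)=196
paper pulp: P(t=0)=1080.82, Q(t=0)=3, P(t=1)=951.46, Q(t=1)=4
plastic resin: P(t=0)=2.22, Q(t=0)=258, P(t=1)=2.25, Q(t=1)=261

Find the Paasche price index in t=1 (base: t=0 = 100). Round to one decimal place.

92.2

Paasche price index uses current-period quantities as weights.
ΣP(t=1)·Q(t=1) = 2.57×196 + 951.46×4 + 2.25×261 = 503.72 + 3805.84 + 587.25 = 4896.81
ΣP(t=0)·Q(t=1) = 2.09×196 + 1080.82×4 + 2.22×261 = 409.64 + 4323.28 + 579.42 = 5312.34
Index = 4896.81 / 5312.34 × 100 = 92.1780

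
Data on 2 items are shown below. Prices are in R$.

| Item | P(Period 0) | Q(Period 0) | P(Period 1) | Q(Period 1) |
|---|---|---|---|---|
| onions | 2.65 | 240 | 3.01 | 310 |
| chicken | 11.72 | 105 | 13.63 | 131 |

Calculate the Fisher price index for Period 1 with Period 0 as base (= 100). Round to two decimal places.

115.36

Laspeyres component (base-period weights):
ΣP(Period 1)Q(Period 0) = 3.01×240 + 13.63×105 = 722.4 + 1431.15 = 2153.55
ΣP(Period 0)Q(Period 0) = 2.65×240 + 11.72×105 = 636 + 1230.6 = 1866.6
L = 2153.55 / 1866.6 × 100 = 115.3729
Paasche component (current-period weights):
ΣP(Period 1)Q(Period 1) = 3.01×310 + 13.63×131 = 933.1 + 1785.53 = 2718.63
ΣP(Period 0)Q(Period 1) = 2.65×310 + 11.72×131 = 821.5 + 1535.32 = 2356.82
P = 2718.63 / 2356.82 × 100 = 115.3516
Fisher = √(L × P) = √(115.3729 × 115.3516) = 115.3622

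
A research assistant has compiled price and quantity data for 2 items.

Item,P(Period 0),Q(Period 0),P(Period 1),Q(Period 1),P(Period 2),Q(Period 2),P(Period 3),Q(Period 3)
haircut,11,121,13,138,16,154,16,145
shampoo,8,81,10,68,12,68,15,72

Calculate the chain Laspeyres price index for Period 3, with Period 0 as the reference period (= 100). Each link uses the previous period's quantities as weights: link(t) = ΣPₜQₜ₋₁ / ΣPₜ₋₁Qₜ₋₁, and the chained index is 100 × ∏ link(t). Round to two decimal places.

Link Period 0→Period 1:
ΣP(Period 1)Q(Period 0) = 13×121 + 10×81 = 1573 + 810 = 2383
ΣP(Period 0)Q(Period 0) = 11×121 + 8×81 = 1331 + 648 = 1979
link = 2383/1979 = 1.204144
Link Period 1→Period 2:
ΣP(Period 2)Q(Period 1) = 16×138 + 12×68 = 2208 + 816 = 3024
ΣP(Period 1)Q(Period 1) = 13×138 + 10×68 = 1794 + 680 = 2474
link = 3024/2474 = 1.222312
Link Period 2→Period 3:
ΣP(Period 3)Q(Period 2) = 16×154 + 15×68 = 2464 + 1020 = 3484
ΣP(Period 2)Q(Period 2) = 16×154 + 12×68 = 2464 + 816 = 3280
link = 3484/3280 = 1.062195
Chained index = 100 × 1.204144 × 1.222312 × 1.062195 = 156.3380

156.34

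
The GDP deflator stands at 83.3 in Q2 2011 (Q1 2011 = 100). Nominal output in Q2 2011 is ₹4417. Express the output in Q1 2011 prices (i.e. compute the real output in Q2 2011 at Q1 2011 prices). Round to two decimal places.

5302.52

Real = Nominal ÷ (Index/100) = 4417 ÷ (83.3/100)
     = 4417 ÷ 0.833 = 5302.5210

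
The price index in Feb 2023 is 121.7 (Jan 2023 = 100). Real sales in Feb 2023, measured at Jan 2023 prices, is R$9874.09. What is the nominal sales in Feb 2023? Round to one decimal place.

Nominal = Real × (Index/100) = 9874.09 × (121.7/100)
        = 9874.09 × 1.217 = 12016.7675

12016.8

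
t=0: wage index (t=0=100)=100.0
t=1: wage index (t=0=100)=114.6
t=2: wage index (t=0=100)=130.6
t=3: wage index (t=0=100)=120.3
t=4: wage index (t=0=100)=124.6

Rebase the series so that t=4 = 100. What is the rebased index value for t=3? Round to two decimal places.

96.55

Rebased(t=3) = 120.3 / 124.6 × 100 = 96.5490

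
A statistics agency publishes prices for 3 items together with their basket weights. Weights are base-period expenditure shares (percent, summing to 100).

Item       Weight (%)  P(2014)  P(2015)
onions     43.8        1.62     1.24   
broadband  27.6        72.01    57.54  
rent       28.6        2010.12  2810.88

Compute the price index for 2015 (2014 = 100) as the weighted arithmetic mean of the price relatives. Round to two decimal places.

onions: 43.8 × (1.24/1.62) = 43.8 × 0.765432 = 33.5259
broadband: 27.6 × (57.54/72.01) = 27.6 × 0.799056 = 22.0539
rent: 28.6 × (2810.88/2010.12) = 28.6 × 1.398364 = 39.9932
Index = Σ wᵢ·(p₁ᵢ/p₀ᵢ) = 33.5259 + 22.0539 + 39.9932 = 95.5731

95.57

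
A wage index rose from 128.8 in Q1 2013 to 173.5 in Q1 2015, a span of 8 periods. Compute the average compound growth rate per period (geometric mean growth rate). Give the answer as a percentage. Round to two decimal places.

3.79%

Growth factor = (173.5/128.8)^(1/8) = (1.347050)^(1/8) = 1.037942
Growth rate = 1.037942 − 1 = 0.037942 = 3.7942%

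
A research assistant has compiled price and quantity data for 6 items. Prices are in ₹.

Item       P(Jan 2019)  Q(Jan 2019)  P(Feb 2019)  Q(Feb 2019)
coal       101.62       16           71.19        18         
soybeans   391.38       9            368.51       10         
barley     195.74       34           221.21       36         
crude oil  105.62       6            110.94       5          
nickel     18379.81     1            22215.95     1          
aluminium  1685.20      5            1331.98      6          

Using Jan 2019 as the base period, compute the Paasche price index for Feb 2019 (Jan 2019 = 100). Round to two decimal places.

104.51

Paasche price index uses current-period quantities as weights.
ΣP(Feb 2019)·Q(Feb 2019) = 71.19×18 + 368.51×10 + 221.21×36 + 110.94×5 + 22215.95×1 + 1331.98×6 = 1281.42 + 3685.1 + 7963.56 + 554.7 + 22215.95 + 7991.88 = 43692.61
ΣP(Jan 2019)·Q(Feb 2019) = 101.62×18 + 391.38×10 + 195.74×36 + 105.62×5 + 18379.81×1 + 1685.20×6 = 1829.16 + 3913.8 + 7046.64 + 528.1 + 18379.81 + 10111.2 = 41808.71
Index = 43692.61 / 41808.71 × 100 = 104.5060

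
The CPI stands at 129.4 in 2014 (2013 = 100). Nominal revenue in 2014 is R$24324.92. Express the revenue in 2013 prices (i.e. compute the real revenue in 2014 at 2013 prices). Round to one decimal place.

Real = Nominal ÷ (Index/100) = 24324.92 ÷ (129.4/100)
     = 24324.92 ÷ 1.294 = 18798.2380

18798.2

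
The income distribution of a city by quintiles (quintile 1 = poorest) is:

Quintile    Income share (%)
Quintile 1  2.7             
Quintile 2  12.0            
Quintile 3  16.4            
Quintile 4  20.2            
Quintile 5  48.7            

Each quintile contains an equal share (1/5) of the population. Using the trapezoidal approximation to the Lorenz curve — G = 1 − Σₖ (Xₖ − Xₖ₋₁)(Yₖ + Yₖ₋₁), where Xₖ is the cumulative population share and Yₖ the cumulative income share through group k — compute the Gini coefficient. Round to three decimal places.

Cumulative income shares Yₖ: 0.0270, 0.1470, 0.3110, 0.5130, 1.0000
Σ (Xₖ−Xₖ₋₁)(Yₖ+Yₖ₋₁) = (1/5)(0.0270+0.0000) + (1/5)(0.1470+0.0270) + (1/5)(0.3110+0.1470) + (1/5)(0.5130+0.3110) + (1/5)(1.0000+0.5130)
  = 0.0054 + 0.0348 + 0.0916 + 0.1648 + 0.3026 = 0.5992
G = 1 − 0.5992 = 0.4008

0.401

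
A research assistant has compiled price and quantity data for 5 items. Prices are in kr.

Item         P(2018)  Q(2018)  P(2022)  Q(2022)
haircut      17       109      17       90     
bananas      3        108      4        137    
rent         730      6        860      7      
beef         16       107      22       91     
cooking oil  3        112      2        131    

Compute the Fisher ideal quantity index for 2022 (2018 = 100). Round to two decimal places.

103.41

Laspeyres component (base-period weights):
ΣP(2018)Q(2022) = 17×90 + 3×137 + 730×7 + 16×91 + 3×131 = 1530 + 411 + 5110 + 1456 + 393 = 8900
ΣP(2018)Q(2018) = 17×109 + 3×108 + 730×6 + 16×107 + 3×112 = 1853 + 324 + 4380 + 1712 + 336 = 8605
L = 8900 / 8605 × 100 = 103.4282
Paasche component (current-period weights):
ΣP(2022)Q(2022) = 17×90 + 4×137 + 860×7 + 22×91 + 2×131 = 1530 + 548 + 6020 + 2002 + 262 = 10362
ΣP(2022)Q(2018) = 17×109 + 4×108 + 860×6 + 22×107 + 2×112 = 1853 + 432 + 5160 + 2354 + 224 = 10023
P = 10362 / 10023 × 100 = 103.3822
Fisher = √(L × P) = √(103.4282 × 103.3822) = 103.4052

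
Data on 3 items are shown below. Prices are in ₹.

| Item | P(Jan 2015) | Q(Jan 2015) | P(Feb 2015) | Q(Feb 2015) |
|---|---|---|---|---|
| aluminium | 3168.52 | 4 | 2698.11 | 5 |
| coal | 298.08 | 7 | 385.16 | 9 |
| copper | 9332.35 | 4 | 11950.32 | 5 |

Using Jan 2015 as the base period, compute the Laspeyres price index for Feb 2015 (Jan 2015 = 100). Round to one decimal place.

117.7

Laspeyres price index uses base-period quantities as weights.
ΣP(Feb 2015)·Q(Jan 2015) = 2698.11×4 + 385.16×7 + 11950.32×4 = 10792.44 + 2696.12 + 47801.28 = 61289.84
ΣP(Jan 2015)·Q(Jan 2015) = 3168.52×4 + 298.08×7 + 9332.35×4 = 12674.08 + 2086.56 + 37329.4 = 52090.04
Index = 61289.84 / 52090.04 × 100 = 117.6613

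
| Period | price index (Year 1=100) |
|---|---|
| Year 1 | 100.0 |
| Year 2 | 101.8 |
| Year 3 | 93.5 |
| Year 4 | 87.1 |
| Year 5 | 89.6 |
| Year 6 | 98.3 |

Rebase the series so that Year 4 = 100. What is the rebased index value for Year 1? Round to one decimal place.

Rebased(Year 1) = 100.0 / 87.1 × 100 = 114.8106

114.8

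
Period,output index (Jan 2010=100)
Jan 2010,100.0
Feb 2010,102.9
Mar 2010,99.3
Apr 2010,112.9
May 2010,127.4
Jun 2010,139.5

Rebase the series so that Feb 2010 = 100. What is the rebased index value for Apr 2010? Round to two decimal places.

109.72

Rebased(Apr 2010) = 112.9 / 102.9 × 100 = 109.7182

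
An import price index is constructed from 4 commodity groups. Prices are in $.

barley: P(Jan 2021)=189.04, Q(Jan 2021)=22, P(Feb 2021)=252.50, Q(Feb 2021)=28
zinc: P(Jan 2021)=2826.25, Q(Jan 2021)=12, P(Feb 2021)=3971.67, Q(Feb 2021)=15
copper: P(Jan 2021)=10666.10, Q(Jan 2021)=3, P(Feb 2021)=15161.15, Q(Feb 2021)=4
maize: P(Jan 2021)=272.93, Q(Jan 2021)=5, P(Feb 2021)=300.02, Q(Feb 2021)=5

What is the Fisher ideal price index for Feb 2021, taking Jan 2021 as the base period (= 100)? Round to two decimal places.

140.34

Laspeyres component (base-period weights):
ΣP(Feb 2021)Q(Jan 2021) = 252.50×22 + 3971.67×12 + 15161.15×3 + 300.02×5 = 5555 + 47660.04 + 45483.45 + 1500.1 = 100198.59
ΣP(Jan 2021)Q(Jan 2021) = 189.04×22 + 2826.25×12 + 10666.10×3 + 272.93×5 = 4158.88 + 33915 + 31998.3 + 1364.65 = 71436.83
L = 100198.59 / 71436.83 × 100 = 140.2618
Paasche component (current-period weights):
ΣP(Feb 2021)Q(Feb 2021) = 252.50×28 + 3971.67×15 + 15161.15×4 + 300.02×5 = 7070 + 59575.05 + 60644.6 + 1500.1 = 128789.75
ΣP(Jan 2021)Q(Feb 2021) = 189.04×28 + 2826.25×15 + 10666.10×4 + 272.93×5 = 5293.12 + 42393.75 + 42664.4 + 1364.65 = 91715.92
P = 128789.75 / 91715.92 × 100 = 140.4225
Fisher = √(L × P) = √(140.2618 × 140.4225) = 140.3421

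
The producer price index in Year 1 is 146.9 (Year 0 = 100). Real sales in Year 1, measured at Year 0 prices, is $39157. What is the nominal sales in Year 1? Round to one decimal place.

57521.6

Nominal = Real × (Index/100) = 39157 × (146.9/100)
        = 39157 × 1.469 = 57521.6330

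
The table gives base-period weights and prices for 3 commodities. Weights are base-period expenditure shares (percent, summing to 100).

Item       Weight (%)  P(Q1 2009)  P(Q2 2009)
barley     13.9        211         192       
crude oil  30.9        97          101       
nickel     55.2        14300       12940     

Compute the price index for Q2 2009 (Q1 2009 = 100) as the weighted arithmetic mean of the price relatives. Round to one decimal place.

barley: 13.9 × (192/211) = 13.9 × 0.909953 = 12.6483
crude oil: 30.9 × (101/97) = 30.9 × 1.041237 = 32.1742
nickel: 55.2 × (12940/14300) = 55.2 × 0.904895 = 49.9502
Index = Σ wᵢ·(p₁ᵢ/p₀ᵢ) = 12.6483 + 32.1742 + 49.9502 = 94.7728

94.8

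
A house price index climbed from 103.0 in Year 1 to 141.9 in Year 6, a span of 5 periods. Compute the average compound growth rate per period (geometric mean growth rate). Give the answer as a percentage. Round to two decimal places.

Growth factor = (141.9/103.0)^(1/5) = (1.377670)^(1/5) = 1.066176
Growth rate = 1.066176 − 1 = 0.066176 = 6.6176%

6.62%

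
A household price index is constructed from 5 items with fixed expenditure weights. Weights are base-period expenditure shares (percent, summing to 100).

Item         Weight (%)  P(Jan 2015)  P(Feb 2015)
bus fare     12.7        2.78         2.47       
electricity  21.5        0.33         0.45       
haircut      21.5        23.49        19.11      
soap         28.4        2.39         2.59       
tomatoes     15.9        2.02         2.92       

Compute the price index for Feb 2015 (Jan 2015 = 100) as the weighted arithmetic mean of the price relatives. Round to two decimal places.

bus fare: 12.7 × (2.47/2.78) = 12.7 × 0.888489 = 11.2838
electricity: 21.5 × (0.45/0.33) = 21.5 × 1.363636 = 29.3182
haircut: 21.5 × (19.11/23.49) = 21.5 × 0.813538 = 17.4911
soap: 28.4 × (2.59/2.39) = 28.4 × 1.083682 = 30.7766
tomatoes: 15.9 × (2.92/2.02) = 15.9 × 1.445545 = 22.9842
Index = Σ wᵢ·(p₁ᵢ/p₀ᵢ) = 11.2838 + 29.3182 + 17.4911 + 30.7766 + 22.9842 = 111.8538

111.85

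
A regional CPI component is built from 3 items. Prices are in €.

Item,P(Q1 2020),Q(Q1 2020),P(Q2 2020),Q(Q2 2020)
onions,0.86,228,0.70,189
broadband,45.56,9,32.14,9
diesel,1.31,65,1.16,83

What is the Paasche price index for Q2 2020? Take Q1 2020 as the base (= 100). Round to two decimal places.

76.01

Paasche price index uses current-period quantities as weights.
ΣP(Q2 2020)·Q(Q2 2020) = 0.70×189 + 32.14×9 + 1.16×83 = 132.3 + 289.26 + 96.28 = 517.84
ΣP(Q1 2020)·Q(Q2 2020) = 0.86×189 + 45.56×9 + 1.31×83 = 162.54 + 410.04 + 108.73 = 681.31
Index = 517.84 / 681.31 × 100 = 76.0065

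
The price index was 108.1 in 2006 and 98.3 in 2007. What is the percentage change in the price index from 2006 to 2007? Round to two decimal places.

Change = (98.3 − 108.1) / 108.1 × 100
       = -9.8 / 108.1 × 100 = -9.0657%

-9.07%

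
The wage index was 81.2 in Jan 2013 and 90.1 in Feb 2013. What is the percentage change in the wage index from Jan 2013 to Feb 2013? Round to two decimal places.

Change = (90.1 − 81.2) / 81.2 × 100
       = 8.9 / 81.2 × 100 = 10.9606%

10.96%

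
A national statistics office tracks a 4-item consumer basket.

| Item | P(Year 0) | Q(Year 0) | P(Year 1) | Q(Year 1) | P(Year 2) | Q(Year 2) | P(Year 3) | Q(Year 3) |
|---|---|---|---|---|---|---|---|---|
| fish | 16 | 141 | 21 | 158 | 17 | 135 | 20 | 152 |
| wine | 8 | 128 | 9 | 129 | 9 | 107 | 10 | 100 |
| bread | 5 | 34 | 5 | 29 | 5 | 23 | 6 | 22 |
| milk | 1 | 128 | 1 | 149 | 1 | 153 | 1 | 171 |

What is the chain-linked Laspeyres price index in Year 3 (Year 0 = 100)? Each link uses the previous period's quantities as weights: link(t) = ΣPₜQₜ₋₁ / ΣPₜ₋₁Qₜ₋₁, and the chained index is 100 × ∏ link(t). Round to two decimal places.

Link Year 0→Year 1:
ΣP(Year 1)Q(Year 0) = 21×141 + 9×128 + 5×34 + 1×128 = 2961 + 1152 + 170 + 128 = 4411
ΣP(Year 0)Q(Year 0) = 16×141 + 8×128 + 5×34 + 1×128 = 2256 + 1024 + 170 + 128 = 3578
link = 4411/3578 = 1.232812
Link Year 1→Year 2:
ΣP(Year 2)Q(Year 1) = 17×158 + 9×129 + 5×29 + 1×149 = 2686 + 1161 + 145 + 149 = 4141
ΣP(Year 1)Q(Year 1) = 21×158 + 9×129 + 5×29 + 1×149 = 3318 + 1161 + 145 + 149 = 4773
link = 4141/4773 = 0.867589
Link Year 2→Year 3:
ΣP(Year 3)Q(Year 2) = 20×135 + 10×107 + 6×23 + 1×153 = 2700 + 1070 + 138 + 153 = 4061
ΣP(Year 2)Q(Year 2) = 17×135 + 9×107 + 5×23 + 1×153 = 2295 + 963 + 115 + 153 = 3526
link = 4061/3526 = 1.151730
Chained index = 100 × 1.232812 × 0.867589 × 1.151730 = 123.1860

123.19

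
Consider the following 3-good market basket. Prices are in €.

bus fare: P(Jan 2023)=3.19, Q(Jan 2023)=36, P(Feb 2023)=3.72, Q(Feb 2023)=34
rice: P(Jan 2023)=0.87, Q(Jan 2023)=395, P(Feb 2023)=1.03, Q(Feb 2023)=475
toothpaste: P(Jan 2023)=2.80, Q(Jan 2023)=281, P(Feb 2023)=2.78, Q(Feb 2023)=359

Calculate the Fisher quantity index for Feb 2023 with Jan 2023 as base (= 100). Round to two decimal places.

Laspeyres component (base-period weights):
ΣP(Jan 2023)Q(Feb 2023) = 3.19×34 + 0.87×475 + 2.80×359 = 108.46 + 413.25 + 1005.2 = 1526.91
ΣP(Jan 2023)Q(Jan 2023) = 3.19×36 + 0.87×395 + 2.80×281 = 114.84 + 343.65 + 786.8 = 1245.29
L = 1526.91 / 1245.29 × 100 = 122.6148
Paasche component (current-period weights):
ΣP(Feb 2023)Q(Feb 2023) = 3.72×34 + 1.03×475 + 2.78×359 = 126.48 + 489.25 + 998.02 = 1613.75
ΣP(Feb 2023)Q(Jan 2023) = 3.72×36 + 1.03×395 + 2.78×281 = 133.92 + 406.85 + 781.18 = 1321.95
P = 1613.75 / 1321.95 × 100 = 122.0735
Fisher = √(L × P) = √(122.6148 × 122.0735) = 122.3438

122.34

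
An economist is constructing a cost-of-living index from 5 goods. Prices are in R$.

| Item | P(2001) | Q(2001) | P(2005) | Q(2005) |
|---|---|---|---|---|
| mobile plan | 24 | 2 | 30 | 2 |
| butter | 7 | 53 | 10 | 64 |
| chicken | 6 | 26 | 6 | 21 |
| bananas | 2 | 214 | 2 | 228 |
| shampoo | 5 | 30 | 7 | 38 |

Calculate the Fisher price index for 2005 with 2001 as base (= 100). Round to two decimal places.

Laspeyres component (base-period weights):
ΣP(2005)Q(2001) = 30×2 + 10×53 + 6×26 + 2×214 + 7×30 = 60 + 530 + 156 + 428 + 210 = 1384
ΣP(2001)Q(2001) = 24×2 + 7×53 + 6×26 + 2×214 + 5×30 = 48 + 371 + 156 + 428 + 150 = 1153
L = 1384 / 1153 × 100 = 120.0347
Paasche component (current-period weights):
ΣP(2005)Q(2005) = 30×2 + 10×64 + 6×21 + 2×228 + 7×38 = 60 + 640 + 126 + 456 + 266 = 1548
ΣP(2001)Q(2005) = 24×2 + 7×64 + 6×21 + 2×228 + 5×38 = 48 + 448 + 126 + 456 + 190 = 1268
P = 1548 / 1268 × 100 = 122.0820
Fisher = √(L × P) = √(120.0347 × 122.0820) = 121.0540

121.05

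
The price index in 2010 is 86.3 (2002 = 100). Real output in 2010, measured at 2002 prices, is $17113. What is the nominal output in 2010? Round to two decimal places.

Nominal = Real × (Index/100) = 17113 × (86.3/100)
        = 17113 × 0.863 = 14768.5190

14768.52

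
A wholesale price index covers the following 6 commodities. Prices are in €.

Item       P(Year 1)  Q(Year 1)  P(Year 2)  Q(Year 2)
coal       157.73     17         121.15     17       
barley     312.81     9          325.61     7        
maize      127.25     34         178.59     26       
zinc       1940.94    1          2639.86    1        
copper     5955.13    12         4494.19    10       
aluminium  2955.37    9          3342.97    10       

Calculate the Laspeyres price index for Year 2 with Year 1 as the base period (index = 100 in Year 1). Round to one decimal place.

Laspeyres price index uses base-period quantities as weights.
ΣP(Year 2)·Q(Year 1) = 121.15×17 + 325.61×9 + 178.59×34 + 2639.86×1 + 4494.19×12 + 3342.97×9 = 2059.55 + 2930.49 + 6072.06 + 2639.86 + 53930.28 + 30086.73 = 97718.97
ΣP(Year 1)·Q(Year 1) = 157.73×17 + 312.81×9 + 127.25×34 + 1940.94×1 + 5955.13×12 + 2955.37×9 = 2681.41 + 2815.29 + 4326.5 + 1940.94 + 71461.56 + 26598.33 = 109824.03
Index = 97718.97 / 109824.03 × 100 = 88.9778

89.0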